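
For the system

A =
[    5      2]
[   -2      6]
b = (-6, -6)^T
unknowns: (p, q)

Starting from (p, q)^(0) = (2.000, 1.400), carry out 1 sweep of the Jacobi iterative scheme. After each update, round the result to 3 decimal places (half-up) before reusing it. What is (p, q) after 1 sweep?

(-1.760, -0.333)

Iteration 1:
  p = (-6 - (2)·1.400) / (5) = -1.760
  q = (-6 - (-2)·2.000) / (6) = -0.333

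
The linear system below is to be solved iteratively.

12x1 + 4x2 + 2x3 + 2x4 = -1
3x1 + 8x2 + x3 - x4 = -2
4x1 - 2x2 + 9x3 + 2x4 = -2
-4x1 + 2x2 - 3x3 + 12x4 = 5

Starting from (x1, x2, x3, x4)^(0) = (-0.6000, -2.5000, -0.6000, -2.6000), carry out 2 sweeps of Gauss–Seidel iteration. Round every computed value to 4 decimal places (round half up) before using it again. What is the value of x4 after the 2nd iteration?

Iteration 1:
  x1 = (-1 - (4)·-2.5000 - (2)·-0.6000 - (2)·-2.6000) / (12) = 1.2833
  x2 = (-2 - (3)·1.2833 - (1)·-0.6000 - (-1)·-2.6000) / (8) = -0.9812
  x3 = (-2 - (4)·1.2833 - (-2)·-0.9812 - (2)·-2.6000) / (9) = -0.4328
  x4 = (5 - (-4)·1.2833 - (2)·-0.9812 - (-3)·-0.4328) / (12) = 0.8998
Iteration 2:
  x1 = (-1 - (4)·-0.9812 - (2)·-0.4328 - (2)·0.8998) / (12) = 0.1659
  x2 = (-2 - (3)·0.1659 - (1)·-0.4328 - (-1)·0.8998) / (8) = -0.1456
  x3 = (-2 - (4)·0.1659 - (-2)·-0.1456 - (2)·0.8998) / (9) = -0.5283
  x4 = (5 - (-4)·0.1659 - (2)·-0.1456 - (-3)·-0.5283) / (12) = 0.3642

0.3642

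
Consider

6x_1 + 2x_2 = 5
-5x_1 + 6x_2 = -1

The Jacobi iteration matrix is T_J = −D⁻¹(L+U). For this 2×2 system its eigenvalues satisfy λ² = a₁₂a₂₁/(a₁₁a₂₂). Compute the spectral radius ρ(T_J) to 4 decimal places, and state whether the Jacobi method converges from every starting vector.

0.5270

a₁₂a₂₁/(a₁₁a₂₂) = (2)·(-5) / ((6)·(6)) = -0.277778
ρ = √|-0.277778| = √0.277778 = 0.5270
ρ < 1, so Jacobi converges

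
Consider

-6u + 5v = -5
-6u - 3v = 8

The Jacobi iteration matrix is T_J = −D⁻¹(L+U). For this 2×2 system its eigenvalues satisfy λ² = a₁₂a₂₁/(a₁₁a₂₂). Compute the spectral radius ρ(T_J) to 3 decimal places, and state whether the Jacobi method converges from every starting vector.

1.291

a₁₂a₂₁/(a₁₁a₂₂) = (5)·(-6) / ((-6)·(-3)) = -1.666667
ρ = √|-1.666667| = √1.666667 = 1.291
ρ > 1, so Jacobi diverges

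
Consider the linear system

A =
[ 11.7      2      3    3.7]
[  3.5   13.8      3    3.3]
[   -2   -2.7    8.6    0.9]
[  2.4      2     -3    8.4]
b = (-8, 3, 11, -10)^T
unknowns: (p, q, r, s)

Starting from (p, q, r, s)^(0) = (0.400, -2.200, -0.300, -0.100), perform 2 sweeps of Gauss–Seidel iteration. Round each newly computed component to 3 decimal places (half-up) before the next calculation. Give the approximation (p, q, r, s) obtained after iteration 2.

Iteration 1:
  p = (-8 - (2)·-2.200 - (3)·-0.300 - (3.7)·-0.100) / (11.7) = -0.199
  q = (3 - (3.5)·-0.199 - (3)·-0.300 - (3.3)·-0.100) / (13.8) = 0.357
  r = (11 - (-2)·-0.199 - (-2.7)·0.357 - (0.9)·-0.100) / (8.6) = 1.355
  s = (-10 - (2.4)·-0.199 - (2)·0.357 - (-3)·1.355) / (8.4) = -0.735
Iteration 2:
  p = (-8 - (2)·0.357 - (3)·1.355 - (3.7)·-0.735) / (11.7) = -0.860
  q = (3 - (3.5)·-0.860 - (3)·1.355 - (3.3)·-0.735) / (13.8) = 0.317
  r = (11 - (-2)·-0.860 - (-2.7)·0.317 - (0.9)·-0.735) / (8.6) = 1.256
  s = (-10 - (2.4)·-0.860 - (2)·0.317 - (-3)·1.256) / (8.4) = -0.572

(-0.860, 0.317, 1.256, -0.572)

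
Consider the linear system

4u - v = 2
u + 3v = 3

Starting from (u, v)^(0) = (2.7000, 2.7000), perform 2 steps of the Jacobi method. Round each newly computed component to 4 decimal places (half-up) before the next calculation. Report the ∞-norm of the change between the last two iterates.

Iteration 1:
  u = (2 - (-1)·2.7000) / (4) = 1.1750
  v = (3 - (1)·2.7000) / (3) = 0.1000
Iteration 2:
  u = (2 - (-1)·0.1000) / (4) = 0.5250
  v = (3 - (1)·1.1750) / (3) = 0.6083
Change: (-0.6500, 0.5083) → max |·| = 0.6500

0.6500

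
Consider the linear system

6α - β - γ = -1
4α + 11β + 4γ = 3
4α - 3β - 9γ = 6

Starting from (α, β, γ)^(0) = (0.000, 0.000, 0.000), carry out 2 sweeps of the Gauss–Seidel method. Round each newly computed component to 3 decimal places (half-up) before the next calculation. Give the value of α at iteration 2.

Iteration 1:
  α = (-1 - (-1)·0.000 - (-1)·0.000) / (6) = -0.167
  β = (3 - (4)·-0.167 - (4)·0.000) / (11) = 0.333
  γ = (6 - (4)·-0.167 - (-3)·0.333) / (-9) = -0.852
Iteration 2:
  α = (-1 - (-1)·0.333 - (-1)·-0.852) / (6) = -0.253
  β = (3 - (4)·-0.253 - (4)·-0.852) / (11) = 0.675
  γ = (6 - (4)·-0.253 - (-3)·0.675) / (-9) = -1.004

-0.253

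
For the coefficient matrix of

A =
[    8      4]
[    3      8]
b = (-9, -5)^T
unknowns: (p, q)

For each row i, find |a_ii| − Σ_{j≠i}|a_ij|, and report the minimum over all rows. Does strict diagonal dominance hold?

4

row 1: |8| − (4) = 4
row 2: |8| − (3) = 5
minimum over rows = 4 → strictly diagonally dominant (convergence guaranteed)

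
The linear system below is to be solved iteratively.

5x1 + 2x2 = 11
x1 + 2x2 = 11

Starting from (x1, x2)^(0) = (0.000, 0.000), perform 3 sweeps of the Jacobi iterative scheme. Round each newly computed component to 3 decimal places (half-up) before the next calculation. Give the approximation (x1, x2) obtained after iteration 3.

Iteration 1:
  x1 = (11 - (2)·0.000) / (5) = 2.200
  x2 = (11 - (1)·0.000) / (2) = 5.500
Iteration 2:
  x1 = (11 - (2)·5.500) / (5) = 0.000
  x2 = (11 - (1)·2.200) / (2) = 4.400
Iteration 3:
  x1 = (11 - (2)·4.400) / (5) = 0.440
  x2 = (11 - (1)·0.000) / (2) = 5.500

(0.440, 5.500)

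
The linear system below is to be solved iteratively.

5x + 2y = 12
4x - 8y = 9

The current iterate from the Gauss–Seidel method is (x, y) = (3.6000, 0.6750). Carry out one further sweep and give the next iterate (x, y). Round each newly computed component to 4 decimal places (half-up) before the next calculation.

One sweep:
  x = (12 - (2)·0.6750) / (5) = 2.1300
  y = (9 - (4)·2.1300) / (-8) = -0.0600

(2.1300, -0.0600)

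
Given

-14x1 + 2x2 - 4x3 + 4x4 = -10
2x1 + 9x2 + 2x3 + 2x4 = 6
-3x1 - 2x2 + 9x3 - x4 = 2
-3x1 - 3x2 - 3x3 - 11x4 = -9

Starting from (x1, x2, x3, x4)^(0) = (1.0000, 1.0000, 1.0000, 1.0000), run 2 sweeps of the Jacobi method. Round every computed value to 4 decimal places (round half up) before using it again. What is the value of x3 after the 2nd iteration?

0.5079

Iteration 1:
  x1 = (-10 - (2)·1.0000 - (-4)·1.0000 - (4)·1.0000) / (-14) = 0.8571
  x2 = (6 - (2)·1.0000 - (2)·1.0000 - (2)·1.0000) / (9) = 0.0000
  x3 = (2 - (-3)·1.0000 - (-2)·1.0000 - (-1)·1.0000) / (9) = 0.8889
  x4 = (-9 - (-3)·1.0000 - (-3)·1.0000 - (-3)·1.0000) / (-11) = 0.0000
Iteration 2:
  x1 = (-10 - (2)·0.0000 - (-4)·0.8889 - (4)·0.0000) / (-14) = 0.4603
  x2 = (6 - (2)·0.8571 - (2)·0.8889 - (2)·0.0000) / (9) = 0.2787
  x3 = (2 - (-3)·0.8571 - (-2)·0.0000 - (-1)·0.0000) / (9) = 0.5079
  x4 = (-9 - (-3)·0.8571 - (-3)·0.0000 - (-3)·0.8889) / (-11) = 0.3420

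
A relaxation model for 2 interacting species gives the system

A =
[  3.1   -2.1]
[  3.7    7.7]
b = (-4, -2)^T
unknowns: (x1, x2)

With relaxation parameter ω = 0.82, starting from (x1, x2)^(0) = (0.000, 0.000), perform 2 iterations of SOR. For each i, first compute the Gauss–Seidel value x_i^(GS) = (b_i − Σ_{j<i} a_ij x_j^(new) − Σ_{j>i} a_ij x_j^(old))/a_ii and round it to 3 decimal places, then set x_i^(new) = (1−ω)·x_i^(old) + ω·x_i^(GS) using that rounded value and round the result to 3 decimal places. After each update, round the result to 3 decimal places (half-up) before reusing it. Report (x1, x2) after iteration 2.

(-1.135, 0.271)

Iteration 1:
  x1: GS value = (-4 - (-2.1)·0.000) / (3.1) = -1.290;  x1 ← (1−ω)·0.000 + ω·-1.290 = -1.058
  x2: GS value = (-2 - (3.7)·-1.058) / (7.7) = 0.249;  x2 ← (1−ω)·0.000 + ω·0.249 = 0.204
Iteration 2:
  x1: GS value = (-4 - (-2.1)·0.204) / (3.1) = -1.152;  x1 ← (1−ω)·-1.058 + ω·-1.152 = -1.135
  x2: GS value = (-2 - (3.7)·-1.135) / (7.7) = 0.286;  x2 ← (1−ω)·0.204 + ω·0.286 = 0.271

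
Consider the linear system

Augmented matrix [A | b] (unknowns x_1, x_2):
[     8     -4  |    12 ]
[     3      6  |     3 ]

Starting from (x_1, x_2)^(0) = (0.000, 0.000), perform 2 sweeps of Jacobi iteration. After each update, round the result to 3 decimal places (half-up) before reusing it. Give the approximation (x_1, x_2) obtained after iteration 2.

Iteration 1:
  x_1 = (12 - (-4)·0.000) / (8) = 1.500
  x_2 = (3 - (3)·0.000) / (6) = 0.500
Iteration 2:
  x_1 = (12 - (-4)·0.500) / (8) = 1.750
  x_2 = (3 - (3)·1.500) / (6) = -0.250

(1.750, -0.250)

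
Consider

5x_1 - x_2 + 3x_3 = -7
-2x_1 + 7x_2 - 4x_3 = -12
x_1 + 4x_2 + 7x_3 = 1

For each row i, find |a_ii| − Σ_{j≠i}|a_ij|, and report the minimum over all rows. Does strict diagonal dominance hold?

row 1: |5| − (1+3) = 1
row 2: |7| − (2+4) = 1
row 3: |7| − (1+4) = 2
minimum over rows = 1 → strictly diagonally dominant (convergence guaranteed)

1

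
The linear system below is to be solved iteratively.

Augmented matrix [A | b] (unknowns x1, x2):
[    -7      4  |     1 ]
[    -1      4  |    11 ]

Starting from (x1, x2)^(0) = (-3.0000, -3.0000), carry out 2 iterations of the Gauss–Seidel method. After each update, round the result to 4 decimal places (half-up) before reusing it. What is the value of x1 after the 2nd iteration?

Iteration 1:
  x1 = (1 - (4)·-3.0000) / (-7) = -1.8571
  x2 = (11 - (-1)·-1.8571) / (4) = 2.2857
Iteration 2:
  x1 = (1 - (4)·2.2857) / (-7) = 1.1633
  x2 = (11 - (-1)·1.1633) / (4) = 3.0408

1.1633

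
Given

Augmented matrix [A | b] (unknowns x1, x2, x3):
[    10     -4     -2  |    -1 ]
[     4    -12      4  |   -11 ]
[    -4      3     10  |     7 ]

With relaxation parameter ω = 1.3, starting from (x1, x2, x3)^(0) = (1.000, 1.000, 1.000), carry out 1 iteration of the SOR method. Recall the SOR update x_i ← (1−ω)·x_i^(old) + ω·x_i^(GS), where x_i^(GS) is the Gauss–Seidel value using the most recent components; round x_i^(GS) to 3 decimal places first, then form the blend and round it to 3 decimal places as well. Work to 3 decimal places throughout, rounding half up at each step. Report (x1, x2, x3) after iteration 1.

Iteration 1:
  x1: GS value = (-1 - (-4)·1.000 - (-2)·1.000) / (10) = 0.500;  x1 ← (1−ω)·1.000 + ω·0.500 = 0.350
  x2: GS value = (-11 - (4)·0.350 - (4)·1.000) / (-12) = 1.367;  x2 ← (1−ω)·1.000 + ω·1.367 = 1.477
  x3: GS value = (7 - (-4)·0.350 - (3)·1.477) / (10) = 0.397;  x3 ← (1−ω)·1.000 + ω·0.397 = 0.216

(0.350, 1.477, 0.216)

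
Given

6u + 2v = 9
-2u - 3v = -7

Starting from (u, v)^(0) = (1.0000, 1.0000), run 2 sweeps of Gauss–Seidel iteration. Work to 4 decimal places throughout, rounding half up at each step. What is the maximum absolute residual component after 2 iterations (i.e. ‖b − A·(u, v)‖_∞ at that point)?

0.2470

Iteration 1:
  u = (9 - (2)·1.0000) / (6) = 1.1667
  v = (-7 - (-2)·1.1667) / (-3) = 1.5555
Iteration 2:
  u = (9 - (2)·1.5555) / (6) = 0.9815
  v = (-7 - (-2)·0.9815) / (-3) = 1.6790
Residual b − A·x = (-0.2470, 0.0000); ∞-norm = 0.2470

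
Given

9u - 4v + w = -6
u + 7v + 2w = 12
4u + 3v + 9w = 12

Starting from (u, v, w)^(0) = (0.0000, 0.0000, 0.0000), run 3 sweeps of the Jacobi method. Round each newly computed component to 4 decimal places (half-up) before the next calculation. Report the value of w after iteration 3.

Iteration 1:
  u = (-6 - (-4)·0.0000 - (1)·0.0000) / (9) = -0.6667
  v = (12 - (1)·0.0000 - (2)·0.0000) / (7) = 1.7143
  w = (12 - (4)·0.0000 - (3)·0.0000) / (9) = 1.3333
Iteration 2:
  u = (-6 - (-4)·1.7143 - (1)·1.3333) / (9) = -0.0529
  v = (12 - (1)·-0.6667 - (2)·1.3333) / (7) = 1.4286
  w = (12 - (4)·-0.6667 - (3)·1.7143) / (9) = 1.0582
Iteration 3:
  u = (-6 - (-4)·1.4286 - (1)·1.0582) / (9) = -0.1493
  v = (12 - (1)·-0.0529 - (2)·1.0582) / (7) = 1.4195
  w = (12 - (4)·-0.0529 - (3)·1.4286) / (9) = 0.8806

0.8806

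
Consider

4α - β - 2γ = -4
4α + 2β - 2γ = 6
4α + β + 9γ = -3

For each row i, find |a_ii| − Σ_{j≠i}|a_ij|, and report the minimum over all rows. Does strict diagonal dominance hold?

-4

row 1: |4| − (1+2) = 1
row 2: |2| − (4+2) = -4
row 3: |9| − (4+1) = 4
minimum over rows = -4 → not strictly diagonally dominant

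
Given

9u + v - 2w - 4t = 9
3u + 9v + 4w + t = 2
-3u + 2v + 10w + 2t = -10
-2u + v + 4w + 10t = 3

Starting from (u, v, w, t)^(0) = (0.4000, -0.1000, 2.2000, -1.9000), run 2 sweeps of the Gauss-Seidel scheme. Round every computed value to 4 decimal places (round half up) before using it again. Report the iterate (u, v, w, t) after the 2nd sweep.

Iteration 1:
  u = (9 - (1)·-0.1000 - (-2)·2.2000 - (-4)·-1.9000) / (9) = 0.6556
  v = (2 - (3)·0.6556 - (4)·2.2000 - (1)·-1.9000) / (9) = -0.7630
  w = (-10 - (-3)·0.6556 - (2)·-0.7630 - (2)·-1.9000) / (10) = -0.2707
  t = (3 - (-2)·0.6556 - (1)·-0.7630 - (4)·-0.2707) / (10) = 0.6157
Iteration 2:
  u = (9 - (1)·-0.7630 - (-2)·-0.2707 - (-4)·0.6157) / (9) = 1.2983
  v = (2 - (3)·1.2983 - (4)·-0.2707 - (1)·0.6157) / (9) = -0.1586
  w = (-10 - (-3)·1.2983 - (2)·-0.1586 - (2)·0.6157) / (10) = -0.7019
  t = (3 - (-2)·1.2983 - (1)·-0.1586 - (4)·-0.7019) / (10) = 0.8563

(1.2983, -0.1586, -0.7019, 0.8563)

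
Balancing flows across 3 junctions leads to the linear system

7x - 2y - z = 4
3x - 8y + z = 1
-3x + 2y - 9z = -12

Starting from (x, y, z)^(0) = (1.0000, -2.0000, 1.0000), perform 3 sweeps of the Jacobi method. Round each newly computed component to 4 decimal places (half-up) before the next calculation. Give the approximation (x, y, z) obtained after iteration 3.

Iteration 1:
  x = (4 - (-2)·-2.0000 - (-1)·1.0000) / (7) = 0.1429
  y = (1 - (3)·1.0000 - (1)·1.0000) / (-8) = 0.3750
  z = (-12 - (-3)·1.0000 - (2)·-2.0000) / (-9) = 0.5556
Iteration 2:
  x = (4 - (-2)·0.3750 - (-1)·0.5556) / (7) = 0.7579
  y = (1 - (3)·0.1429 - (1)·0.5556) / (-8) = -0.0020
  z = (-12 - (-3)·0.1429 - (2)·0.3750) / (-9) = 1.3690
Iteration 3:
  x = (4 - (-2)·-0.0020 - (-1)·1.3690) / (7) = 0.7664
  y = (1 - (3)·0.7579 - (1)·1.3690) / (-8) = 0.3303
  z = (-12 - (-3)·0.7579 - (2)·-0.0020) / (-9) = 1.0803

(0.7664, 0.3303, 1.0803)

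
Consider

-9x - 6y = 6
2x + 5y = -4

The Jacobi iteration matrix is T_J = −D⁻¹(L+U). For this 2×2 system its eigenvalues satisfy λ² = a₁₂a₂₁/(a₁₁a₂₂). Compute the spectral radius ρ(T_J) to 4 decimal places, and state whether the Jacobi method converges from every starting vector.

a₁₂a₂₁/(a₁₁a₂₂) = (-6)·(2) / ((-9)·(5)) = 0.266667
ρ = √|0.266667| = √0.266667 = 0.5164
ρ < 1, so Jacobi converges

0.5164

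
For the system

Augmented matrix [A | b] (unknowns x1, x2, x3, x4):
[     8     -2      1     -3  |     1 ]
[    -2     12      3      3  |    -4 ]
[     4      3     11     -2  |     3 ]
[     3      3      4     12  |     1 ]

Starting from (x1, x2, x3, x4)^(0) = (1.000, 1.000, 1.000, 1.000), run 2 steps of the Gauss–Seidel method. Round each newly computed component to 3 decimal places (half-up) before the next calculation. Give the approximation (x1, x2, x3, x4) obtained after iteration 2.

(-0.123, -0.452, 0.435, 0.082)

Iteration 1:
  x1 = (1 - (-2)·1.000 - (1)·1.000 - (-3)·1.000) / (8) = 0.625
  x2 = (-4 - (-2)·0.625 - (3)·1.000 - (3)·1.000) / (12) = -0.729
  x3 = (3 - (4)·0.625 - (3)·-0.729 - (-2)·1.000) / (11) = 0.426
  x4 = (1 - (3)·0.625 - (3)·-0.729 - (4)·0.426) / (12) = -0.033
Iteration 2:
  x1 = (1 - (-2)·-0.729 - (1)·0.426 - (-3)·-0.033) / (8) = -0.123
  x2 = (-4 - (-2)·-0.123 - (3)·0.426 - (3)·-0.033) / (12) = -0.452
  x3 = (3 - (4)·-0.123 - (3)·-0.452 - (-2)·-0.033) / (11) = 0.435
  x4 = (1 - (3)·-0.123 - (3)·-0.452 - (4)·0.435) / (12) = 0.082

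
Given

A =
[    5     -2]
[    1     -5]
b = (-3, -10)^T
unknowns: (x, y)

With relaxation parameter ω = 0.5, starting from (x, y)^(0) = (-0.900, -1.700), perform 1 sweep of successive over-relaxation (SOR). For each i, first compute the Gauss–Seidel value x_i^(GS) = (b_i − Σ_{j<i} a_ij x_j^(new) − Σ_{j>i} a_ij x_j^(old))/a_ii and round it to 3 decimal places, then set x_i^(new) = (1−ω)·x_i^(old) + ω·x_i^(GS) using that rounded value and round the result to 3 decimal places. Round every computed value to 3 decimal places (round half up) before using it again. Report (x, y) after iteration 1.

Iteration 1:
  x: GS value = (-3 - (-2)·-1.700) / (5) = -1.280;  x ← (1−ω)·-0.900 + ω·-1.280 = -1.090
  y: GS value = (-10 - (1)·-1.090) / (-5) = 1.782;  y ← (1−ω)·-1.700 + ω·1.782 = 0.041

(-1.090, 0.041)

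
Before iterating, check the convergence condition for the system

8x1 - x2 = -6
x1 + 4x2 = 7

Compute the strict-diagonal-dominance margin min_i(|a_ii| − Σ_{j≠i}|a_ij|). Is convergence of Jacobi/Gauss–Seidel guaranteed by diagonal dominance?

row 1: |8| − (1) = 7
row 2: |4| − (1) = 3
minimum over rows = 3 → strictly diagonally dominant (convergence guaranteed)

3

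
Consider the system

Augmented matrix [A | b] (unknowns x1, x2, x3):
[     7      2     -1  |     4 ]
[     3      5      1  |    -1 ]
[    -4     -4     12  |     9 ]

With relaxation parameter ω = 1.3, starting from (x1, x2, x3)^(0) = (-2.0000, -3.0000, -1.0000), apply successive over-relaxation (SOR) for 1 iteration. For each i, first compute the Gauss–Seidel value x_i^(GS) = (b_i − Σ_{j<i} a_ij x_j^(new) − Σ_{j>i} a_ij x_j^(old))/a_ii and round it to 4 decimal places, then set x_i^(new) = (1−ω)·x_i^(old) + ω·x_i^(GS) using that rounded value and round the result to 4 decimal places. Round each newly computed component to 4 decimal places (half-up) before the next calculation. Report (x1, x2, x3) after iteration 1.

Iteration 1:
  x1: GS value = (4 - (2)·-3.0000 - (-1)·-1.0000) / (7) = 1.2857;  x1 ← (1−ω)·-2.0000 + ω·1.2857 = 2.2714
  x2: GS value = (-1 - (3)·2.2714 - (1)·-1.0000) / (5) = -1.3628;  x2 ← (1−ω)·-3.0000 + ω·-1.3628 = -0.8716
  x3: GS value = (9 - (-4)·2.2714 - (-4)·-0.8716) / (12) = 1.2166;  x3 ← (1−ω)·-1.0000 + ω·1.2166 = 1.8816

(2.2714, -0.8716, 1.8816)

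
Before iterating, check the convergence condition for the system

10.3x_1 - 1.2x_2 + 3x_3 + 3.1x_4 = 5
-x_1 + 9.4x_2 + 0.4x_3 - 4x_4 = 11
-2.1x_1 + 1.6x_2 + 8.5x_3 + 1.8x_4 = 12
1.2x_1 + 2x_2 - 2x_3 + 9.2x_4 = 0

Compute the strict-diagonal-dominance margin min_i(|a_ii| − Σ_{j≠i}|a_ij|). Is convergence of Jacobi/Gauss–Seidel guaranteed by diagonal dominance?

3

row 1: |10.3| − (1.2+3+3.1) = 3
row 2: |9.4| − (1+0.4+4) = 4
row 3: |8.5| − (2.1+1.6+1.8) = 3
row 4: |9.2| − (1.2+2+2) = 4
minimum over rows = 3 → strictly diagonally dominant (convergence guaranteed)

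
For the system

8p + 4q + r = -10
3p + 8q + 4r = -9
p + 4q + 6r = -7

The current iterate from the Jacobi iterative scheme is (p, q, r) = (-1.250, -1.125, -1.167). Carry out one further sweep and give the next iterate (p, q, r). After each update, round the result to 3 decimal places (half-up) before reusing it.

(-0.542, -0.073, -0.208)

One sweep:
  p = (-10 - (4)·-1.125 - (1)·-1.167) / (8) = -0.542
  q = (-9 - (3)·-1.250 - (4)·-1.167) / (8) = -0.073
  r = (-7 - (1)·-1.250 - (4)·-1.125) / (6) = -0.208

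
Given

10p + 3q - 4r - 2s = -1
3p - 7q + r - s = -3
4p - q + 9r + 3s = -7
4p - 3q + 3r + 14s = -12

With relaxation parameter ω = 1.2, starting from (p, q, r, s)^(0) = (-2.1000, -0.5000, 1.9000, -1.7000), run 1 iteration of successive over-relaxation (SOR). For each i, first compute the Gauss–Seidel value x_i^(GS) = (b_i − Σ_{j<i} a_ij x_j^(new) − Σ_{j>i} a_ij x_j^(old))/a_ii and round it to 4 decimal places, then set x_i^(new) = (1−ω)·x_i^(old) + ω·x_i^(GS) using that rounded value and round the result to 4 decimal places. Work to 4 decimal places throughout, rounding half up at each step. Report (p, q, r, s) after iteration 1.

(0.9840, 1.7375, -0.9265, -0.3409)

Iteration 1:
  p: GS value = (-1 - (3)·-0.5000 - (-4)·1.9000 - (-2)·-1.7000) / (10) = 0.4700;  p ← (1−ω)·-2.1000 + ω·0.4700 = 0.9840
  q: GS value = (-3 - (3)·0.9840 - (1)·1.9000 - (-1)·-1.7000) / (-7) = 1.3646;  q ← (1−ω)·-0.5000 + ω·1.3646 = 1.7375
  r: GS value = (-7 - (4)·0.9840 - (-1)·1.7375 - (3)·-1.7000) / (9) = -0.4554;  r ← (1−ω)·1.9000 + ω·-0.4554 = -0.9265
  s: GS value = (-12 - (4)·0.9840 - (-3)·1.7375 - (3)·-0.9265) / (14) = -0.5674;  s ← (1−ω)·-1.7000 + ω·-0.5674 = -0.3409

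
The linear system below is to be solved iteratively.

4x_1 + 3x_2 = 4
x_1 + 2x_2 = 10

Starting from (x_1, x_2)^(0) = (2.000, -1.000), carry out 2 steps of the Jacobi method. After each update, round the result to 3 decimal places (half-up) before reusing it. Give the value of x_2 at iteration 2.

4.125

Iteration 1:
  x_1 = (4 - (3)·-1.000) / (4) = 1.750
  x_2 = (10 - (1)·2.000) / (2) = 4.000
Iteration 2:
  x_1 = (4 - (3)·4.000) / (4) = -2.000
  x_2 = (10 - (1)·1.750) / (2) = 4.125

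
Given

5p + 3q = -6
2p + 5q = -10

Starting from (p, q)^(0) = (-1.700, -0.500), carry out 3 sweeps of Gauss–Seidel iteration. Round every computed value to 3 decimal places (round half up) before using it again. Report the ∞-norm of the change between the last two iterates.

Iteration 1:
  p = (-6 - (3)·-0.500) / (5) = -0.900
  q = (-10 - (2)·-0.900) / (5) = -1.640
Iteration 2:
  p = (-6 - (3)·-1.640) / (5) = -0.216
  q = (-10 - (2)·-0.216) / (5) = -1.914
Iteration 3:
  p = (-6 - (3)·-1.914) / (5) = -0.052
  q = (-10 - (2)·-0.052) / (5) = -1.979
Change: (0.164, -0.065) → max |·| = 0.164

0.164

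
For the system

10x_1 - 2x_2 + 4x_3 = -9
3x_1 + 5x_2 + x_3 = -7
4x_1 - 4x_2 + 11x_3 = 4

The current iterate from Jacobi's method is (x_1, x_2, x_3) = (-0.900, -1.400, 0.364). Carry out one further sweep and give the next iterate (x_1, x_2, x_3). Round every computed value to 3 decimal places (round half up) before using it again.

One sweep:
  x_1 = (-9 - (-2)·-1.400 - (4)·0.364) / (10) = -1.326
  x_2 = (-7 - (3)·-0.900 - (1)·0.364) / (5) = -0.933
  x_3 = (4 - (4)·-0.900 - (-4)·-1.400) / (11) = 0.182

(-1.326, -0.933, 0.182)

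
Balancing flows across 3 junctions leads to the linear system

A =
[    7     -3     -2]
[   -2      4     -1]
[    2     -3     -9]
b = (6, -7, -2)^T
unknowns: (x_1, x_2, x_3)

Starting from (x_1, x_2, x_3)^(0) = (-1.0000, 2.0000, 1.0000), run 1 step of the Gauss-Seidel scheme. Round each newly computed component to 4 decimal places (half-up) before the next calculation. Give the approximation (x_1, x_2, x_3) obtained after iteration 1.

(2.0000, -0.5000, 0.8333)

Iteration 1:
  x_1 = (6 - (-3)·2.0000 - (-2)·1.0000) / (7) = 2.0000
  x_2 = (-7 - (-2)·2.0000 - (-1)·1.0000) / (4) = -0.5000
  x_3 = (-2 - (2)·2.0000 - (-3)·-0.5000) / (-9) = 0.8333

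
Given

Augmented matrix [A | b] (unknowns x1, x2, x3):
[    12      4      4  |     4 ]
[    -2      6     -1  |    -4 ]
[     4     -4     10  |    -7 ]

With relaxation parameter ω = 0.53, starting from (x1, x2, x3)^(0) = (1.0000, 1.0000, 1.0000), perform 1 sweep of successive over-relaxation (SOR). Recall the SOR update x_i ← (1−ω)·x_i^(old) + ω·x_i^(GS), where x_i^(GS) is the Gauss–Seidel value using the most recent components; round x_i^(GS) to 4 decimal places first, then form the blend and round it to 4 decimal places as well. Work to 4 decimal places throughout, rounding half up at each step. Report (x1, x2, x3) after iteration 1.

Iteration 1:
  x1: GS value = (4 - (4)·1.0000 - (4)·1.0000) / (12) = -0.3333;  x1 ← (1−ω)·1.0000 + ω·-0.3333 = 0.2934
  x2: GS value = (-4 - (-2)·0.2934 - (-1)·1.0000) / (6) = -0.4022;  x2 ← (1−ω)·1.0000 + ω·-0.4022 = 0.2568
  x3: GS value = (-7 - (4)·0.2934 - (-4)·0.2568) / (10) = -0.7146;  x3 ← (1−ω)·1.0000 + ω·-0.7146 = 0.0913

(0.2934, 0.2568, 0.0913)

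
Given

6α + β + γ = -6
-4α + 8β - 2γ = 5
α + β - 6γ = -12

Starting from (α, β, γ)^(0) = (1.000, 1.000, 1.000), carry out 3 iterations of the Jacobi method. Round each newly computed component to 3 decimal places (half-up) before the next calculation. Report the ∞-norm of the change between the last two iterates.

Iteration 1:
  α = (-6 - (1)·1.000 - (1)·1.000) / (6) = -1.333
  β = (5 - (-4)·1.000 - (-2)·1.000) / (8) = 1.375
  γ = (-12 - (1)·1.000 - (1)·1.000) / (-6) = 2.333
Iteration 2:
  α = (-6 - (1)·1.375 - (1)·2.333) / (6) = -1.618
  β = (5 - (-4)·-1.333 - (-2)·2.333) / (8) = 0.542
  γ = (-12 - (1)·-1.333 - (1)·1.375) / (-6) = 2.007
Iteration 3:
  α = (-6 - (1)·0.542 - (1)·2.007) / (6) = -1.425
  β = (5 - (-4)·-1.618 - (-2)·2.007) / (8) = 0.318
  γ = (-12 - (1)·-1.618 - (1)·0.542) / (-6) = 1.821
Change: (0.193, -0.224, -0.186) → max |·| = 0.224

0.224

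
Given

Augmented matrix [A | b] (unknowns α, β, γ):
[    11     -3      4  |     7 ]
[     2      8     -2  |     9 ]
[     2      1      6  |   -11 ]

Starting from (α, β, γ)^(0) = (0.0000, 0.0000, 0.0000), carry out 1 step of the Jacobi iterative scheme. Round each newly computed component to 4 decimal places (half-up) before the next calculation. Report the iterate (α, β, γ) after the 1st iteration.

Iteration 1:
  α = (7 - (-3)·0.0000 - (4)·0.0000) / (11) = 0.6364
  β = (9 - (2)·0.0000 - (-2)·0.0000) / (8) = 1.1250
  γ = (-11 - (2)·0.0000 - (1)·0.0000) / (6) = -1.8333

(0.6364, 1.1250, -1.8333)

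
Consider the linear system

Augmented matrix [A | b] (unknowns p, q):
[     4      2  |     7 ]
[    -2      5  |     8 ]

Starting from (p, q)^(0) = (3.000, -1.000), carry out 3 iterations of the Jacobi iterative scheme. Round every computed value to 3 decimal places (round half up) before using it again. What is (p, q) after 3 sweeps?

Iteration 1:
  p = (7 - (2)·-1.000) / (4) = 2.250
  q = (8 - (-2)·3.000) / (5) = 2.800
Iteration 2:
  p = (7 - (2)·2.800) / (4) = 0.350
  q = (8 - (-2)·2.250) / (5) = 2.500
Iteration 3:
  p = (7 - (2)·2.500) / (4) = 0.500
  q = (8 - (-2)·0.350) / (5) = 1.740

(0.500, 1.740)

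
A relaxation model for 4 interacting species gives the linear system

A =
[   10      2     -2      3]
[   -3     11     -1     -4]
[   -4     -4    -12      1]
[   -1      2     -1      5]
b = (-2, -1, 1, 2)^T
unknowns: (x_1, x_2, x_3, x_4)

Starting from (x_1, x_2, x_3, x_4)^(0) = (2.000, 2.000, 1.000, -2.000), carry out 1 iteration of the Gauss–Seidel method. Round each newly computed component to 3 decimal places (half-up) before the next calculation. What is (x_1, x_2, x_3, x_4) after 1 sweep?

(0.200, -0.673, -0.092, 0.691)

Iteration 1:
  x_1 = (-2 - (2)·2.000 - (-2)·1.000 - (3)·-2.000) / (10) = 0.200
  x_2 = (-1 - (-3)·0.200 - (-1)·1.000 - (-4)·-2.000) / (11) = -0.673
  x_3 = (1 - (-4)·0.200 - (-4)·-0.673 - (1)·-2.000) / (-12) = -0.092
  x_4 = (2 - (-1)·0.200 - (2)·-0.673 - (-1)·-0.092) / (5) = 0.691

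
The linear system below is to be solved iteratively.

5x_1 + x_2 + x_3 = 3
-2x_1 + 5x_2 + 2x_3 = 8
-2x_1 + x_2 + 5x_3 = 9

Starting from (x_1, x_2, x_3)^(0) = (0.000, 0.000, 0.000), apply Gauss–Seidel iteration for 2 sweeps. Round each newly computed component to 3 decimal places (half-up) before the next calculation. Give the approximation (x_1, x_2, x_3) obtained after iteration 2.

Iteration 1:
  x_1 = (3 - (1)·0.000 - (1)·0.000) / (5) = 0.600
  x_2 = (8 - (-2)·0.600 - (2)·0.000) / (5) = 1.840
  x_3 = (9 - (-2)·0.600 - (1)·1.840) / (5) = 1.672
Iteration 2:
  x_1 = (3 - (1)·1.840 - (1)·1.672) / (5) = -0.102
  x_2 = (8 - (-2)·-0.102 - (2)·1.672) / (5) = 0.890
  x_3 = (9 - (-2)·-0.102 - (1)·0.890) / (5) = 1.581

(-0.102, 0.890, 1.581)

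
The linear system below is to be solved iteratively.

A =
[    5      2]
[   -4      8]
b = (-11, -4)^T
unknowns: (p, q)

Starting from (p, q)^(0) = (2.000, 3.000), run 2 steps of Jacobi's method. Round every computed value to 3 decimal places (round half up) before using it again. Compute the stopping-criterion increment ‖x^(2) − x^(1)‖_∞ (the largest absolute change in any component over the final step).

Iteration 1:
  p = (-11 - (2)·3.000) / (5) = -3.400
  q = (-4 - (-4)·2.000) / (8) = 0.500
Iteration 2:
  p = (-11 - (2)·0.500) / (5) = -2.400
  q = (-4 - (-4)·-3.400) / (8) = -2.200
Change: (1.000, -2.700) → max |·| = 2.700

2.700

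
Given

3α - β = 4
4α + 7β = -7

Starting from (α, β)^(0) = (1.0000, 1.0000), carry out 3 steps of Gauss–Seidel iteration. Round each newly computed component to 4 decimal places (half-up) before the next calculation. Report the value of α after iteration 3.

0.8700

Iteration 1:
  α = (4 - (-1)·1.0000) / (3) = 1.6667
  β = (-7 - (4)·1.6667) / (7) = -1.9524
Iteration 2:
  α = (4 - (-1)·-1.9524) / (3) = 0.6825
  β = (-7 - (4)·0.6825) / (7) = -1.3900
Iteration 3:
  α = (4 - (-1)·-1.3900) / (3) = 0.8700
  β = (-7 - (4)·0.8700) / (7) = -1.4971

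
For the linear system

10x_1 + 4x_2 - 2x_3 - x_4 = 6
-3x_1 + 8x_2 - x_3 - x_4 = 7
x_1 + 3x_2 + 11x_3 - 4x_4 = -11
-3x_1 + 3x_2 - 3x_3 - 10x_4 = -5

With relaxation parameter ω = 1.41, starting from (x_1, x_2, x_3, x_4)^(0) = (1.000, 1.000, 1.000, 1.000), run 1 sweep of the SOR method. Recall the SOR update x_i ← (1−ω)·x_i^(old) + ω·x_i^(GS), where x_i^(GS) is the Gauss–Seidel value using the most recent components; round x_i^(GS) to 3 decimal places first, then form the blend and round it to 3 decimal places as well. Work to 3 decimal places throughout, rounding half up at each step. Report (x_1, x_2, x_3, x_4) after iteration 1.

Iteration 1:
  x_1: GS value = (6 - (4)·1.000 - (-2)·1.000 - (-1)·1.000) / (10) = 0.500;  x_1 ← (1−ω)·1.000 + ω·0.500 = 0.295
  x_2: GS value = (7 - (-3)·0.295 - (-1)·1.000 - (-1)·1.000) / (8) = 1.236;  x_2 ← (1−ω)·1.000 + ω·1.236 = 1.333
  x_3: GS value = (-11 - (1)·0.295 - (3)·1.333 - (-4)·1.000) / (11) = -1.027;  x_3 ← (1−ω)·1.000 + ω·-1.027 = -1.858
  x_4: GS value = (-5 - (-3)·0.295 - (3)·1.333 - (-3)·-1.858) / (-10) = 1.369;  x_4 ← (1−ω)·1.000 + ω·1.369 = 1.520

(0.295, 1.333, -1.858, 1.520)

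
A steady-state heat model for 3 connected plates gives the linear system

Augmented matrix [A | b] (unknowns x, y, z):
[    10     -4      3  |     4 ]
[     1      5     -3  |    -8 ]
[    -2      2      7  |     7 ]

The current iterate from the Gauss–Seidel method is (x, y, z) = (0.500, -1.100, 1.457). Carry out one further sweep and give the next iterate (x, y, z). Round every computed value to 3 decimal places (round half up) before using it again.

One sweep:
  x = (4 - (-4)·-1.100 - (3)·1.457) / (10) = -0.477
  y = (-8 - (1)·-0.477 - (-3)·1.457) / (5) = -0.630
  z = (7 - (-2)·-0.477 - (2)·-0.630) / (7) = 1.044

(-0.477, -0.630, 1.044)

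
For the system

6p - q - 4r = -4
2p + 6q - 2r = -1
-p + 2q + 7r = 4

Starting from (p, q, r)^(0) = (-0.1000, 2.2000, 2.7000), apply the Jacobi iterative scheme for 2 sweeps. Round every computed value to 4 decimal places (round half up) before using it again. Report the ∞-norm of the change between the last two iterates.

Iteration 1:
  p = (-4 - (-1)·2.2000 - (-4)·2.7000) / (6) = 1.5000
  q = (-1 - (2)·-0.1000 - (-2)·2.7000) / (6) = 0.7667
  r = (4 - (-1)·-0.1000 - (2)·2.2000) / (7) = -0.0714
Iteration 2:
  p = (-4 - (-1)·0.7667 - (-4)·-0.0714) / (6) = -0.5865
  q = (-1 - (2)·1.5000 - (-2)·-0.0714) / (6) = -0.6905
  r = (4 - (-1)·1.5000 - (2)·0.7667) / (7) = 0.5667
Change: (-2.0865, -1.4572, 0.6381) → max |·| = 2.0865

2.0865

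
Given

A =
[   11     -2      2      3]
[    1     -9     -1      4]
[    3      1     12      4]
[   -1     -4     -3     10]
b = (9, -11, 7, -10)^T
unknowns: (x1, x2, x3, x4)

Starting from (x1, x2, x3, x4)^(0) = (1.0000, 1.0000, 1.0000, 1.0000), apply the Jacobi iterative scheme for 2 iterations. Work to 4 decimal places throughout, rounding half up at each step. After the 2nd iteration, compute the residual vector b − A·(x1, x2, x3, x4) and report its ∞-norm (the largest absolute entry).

Iteration 1:
  x1 = (9 - (-2)·1.0000 - (2)·1.0000 - (3)·1.0000) / (11) = 0.5455
  x2 = (-11 - (1)·1.0000 - (-1)·1.0000 - (4)·1.0000) / (-9) = 1.6667
  x3 = (7 - (3)·1.0000 - (1)·1.0000 - (4)·1.0000) / (12) = -0.0833
  x4 = (-10 - (-1)·1.0000 - (-4)·1.0000 - (-3)·1.0000) / (10) = -0.2000
Iteration 2:
  x1 = (9 - (-2)·1.6667 - (2)·-0.0833 - (3)·-0.2000) / (11) = 1.1909
  x2 = (-11 - (1)·0.5455 - (-1)·-0.0833 - (4)·-0.2000) / (-9) = 1.2032
  x3 = (7 - (3)·0.5455 - (1)·1.6667 - (4)·-0.2000) / (12) = 0.3747
  x4 = (-10 - (-1)·0.5455 - (-4)·1.6667 - (-3)·-0.0833) / (10) = -0.3038
Residual b − A·x = (-1.5315, 0.2278, -1.0571, 0.1658); ∞-norm = 1.5315

1.5315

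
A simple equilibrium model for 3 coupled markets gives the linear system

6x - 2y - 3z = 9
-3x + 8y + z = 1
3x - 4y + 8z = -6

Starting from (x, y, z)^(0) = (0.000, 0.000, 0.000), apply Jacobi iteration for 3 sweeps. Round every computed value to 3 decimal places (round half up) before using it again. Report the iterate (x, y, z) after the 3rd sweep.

Iteration 1:
  x = (9 - (-2)·0.000 - (-3)·0.000) / (6) = 1.500
  y = (1 - (-3)·0.000 - (1)·0.000) / (8) = 0.125
  z = (-6 - (3)·0.000 - (-4)·0.000) / (8) = -0.750
Iteration 2:
  x = (9 - (-2)·0.125 - (-3)·-0.750) / (6) = 1.167
  y = (1 - (-3)·1.500 - (1)·-0.750) / (8) = 0.781
  z = (-6 - (3)·1.500 - (-4)·0.125) / (8) = -1.250
Iteration 3:
  x = (9 - (-2)·0.781 - (-3)·-1.250) / (6) = 1.135
  y = (1 - (-3)·1.167 - (1)·-1.250) / (8) = 0.719
  z = (-6 - (3)·1.167 - (-4)·0.781) / (8) = -0.797

(1.135, 0.719, -0.797)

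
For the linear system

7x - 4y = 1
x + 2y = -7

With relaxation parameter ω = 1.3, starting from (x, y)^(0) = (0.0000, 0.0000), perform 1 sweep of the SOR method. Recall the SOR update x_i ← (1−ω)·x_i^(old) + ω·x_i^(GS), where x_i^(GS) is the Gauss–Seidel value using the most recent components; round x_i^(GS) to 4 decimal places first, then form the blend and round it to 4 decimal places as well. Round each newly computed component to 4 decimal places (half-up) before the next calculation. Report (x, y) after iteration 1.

Iteration 1:
  x: GS value = (1 - (-4)·0.0000) / (7) = 0.1429;  x ← (1−ω)·0.0000 + ω·0.1429 = 0.1858
  y: GS value = (-7 - (1)·0.1858) / (2) = -3.5929;  y ← (1−ω)·0.0000 + ω·-3.5929 = -4.6708

(0.1858, -4.6708)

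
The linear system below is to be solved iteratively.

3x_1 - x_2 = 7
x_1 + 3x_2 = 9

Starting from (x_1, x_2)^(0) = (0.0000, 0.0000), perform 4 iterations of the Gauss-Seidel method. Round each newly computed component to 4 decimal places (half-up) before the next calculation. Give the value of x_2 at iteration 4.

1.9997

Iteration 1:
  x_1 = (7 - (-1)·0.0000) / (3) = 2.3333
  x_2 = (9 - (1)·2.3333) / (3) = 2.2222
Iteration 2:
  x_1 = (7 - (-1)·2.2222) / (3) = 3.0741
  x_2 = (9 - (1)·3.0741) / (3) = 1.9753
Iteration 3:
  x_1 = (7 - (-1)·1.9753) / (3) = 2.9918
  x_2 = (9 - (1)·2.9918) / (3) = 2.0027
Iteration 4:
  x_1 = (7 - (-1)·2.0027) / (3) = 3.0009
  x_2 = (9 - (1)·3.0009) / (3) = 1.9997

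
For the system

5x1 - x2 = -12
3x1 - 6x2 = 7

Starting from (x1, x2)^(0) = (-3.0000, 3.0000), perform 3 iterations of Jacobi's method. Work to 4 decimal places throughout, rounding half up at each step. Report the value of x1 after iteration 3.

-2.8133

Iteration 1:
  x1 = (-12 - (-1)·3.0000) / (5) = -1.8000
  x2 = (7 - (3)·-3.0000) / (-6) = -2.6667
Iteration 2:
  x1 = (-12 - (-1)·-2.6667) / (5) = -2.9333
  x2 = (7 - (3)·-1.8000) / (-6) = -2.0667
Iteration 3:
  x1 = (-12 - (-1)·-2.0667) / (5) = -2.8133
  x2 = (7 - (3)·-2.9333) / (-6) = -2.6333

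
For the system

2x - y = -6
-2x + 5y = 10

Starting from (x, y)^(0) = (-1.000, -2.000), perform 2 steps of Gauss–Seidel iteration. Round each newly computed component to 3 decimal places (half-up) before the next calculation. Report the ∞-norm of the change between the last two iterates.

1.200

Iteration 1:
  x = (-6 - (-1)·-2.000) / (2) = -4.000
  y = (10 - (-2)·-4.000) / (5) = 0.400
Iteration 2:
  x = (-6 - (-1)·0.400) / (2) = -2.800
  y = (10 - (-2)·-2.800) / (5) = 0.880
Change: (1.200, 0.480) → max |·| = 1.200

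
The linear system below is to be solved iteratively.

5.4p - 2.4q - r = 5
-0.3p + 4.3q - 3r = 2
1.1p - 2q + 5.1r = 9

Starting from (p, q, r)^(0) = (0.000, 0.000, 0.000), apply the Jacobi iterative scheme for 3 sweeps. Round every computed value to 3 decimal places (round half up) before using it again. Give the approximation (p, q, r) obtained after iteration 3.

Iteration 1:
  p = (5 - (-2.4)·0.000 - (-1)·0.000) / (5.4) = 0.926
  q = (2 - (-0.3)·0.000 - (-3)·0.000) / (4.3) = 0.465
  r = (9 - (1.1)·0.000 - (-2)·0.000) / (5.1) = 1.765
Iteration 2:
  p = (5 - (-2.4)·0.465 - (-1)·1.765) / (5.4) = 1.459
  q = (2 - (-0.3)·0.926 - (-3)·1.765) / (4.3) = 1.761
  r = (9 - (1.1)·0.926 - (-2)·0.465) / (5.1) = 1.747
Iteration 3:
  p = (5 - (-2.4)·1.761 - (-1)·1.747) / (5.4) = 2.032
  q = (2 - (-0.3)·1.459 - (-3)·1.747) / (4.3) = 1.786
  r = (9 - (1.1)·1.459 - (-2)·1.761) / (5.1) = 2.141

(2.032, 1.786, 2.141)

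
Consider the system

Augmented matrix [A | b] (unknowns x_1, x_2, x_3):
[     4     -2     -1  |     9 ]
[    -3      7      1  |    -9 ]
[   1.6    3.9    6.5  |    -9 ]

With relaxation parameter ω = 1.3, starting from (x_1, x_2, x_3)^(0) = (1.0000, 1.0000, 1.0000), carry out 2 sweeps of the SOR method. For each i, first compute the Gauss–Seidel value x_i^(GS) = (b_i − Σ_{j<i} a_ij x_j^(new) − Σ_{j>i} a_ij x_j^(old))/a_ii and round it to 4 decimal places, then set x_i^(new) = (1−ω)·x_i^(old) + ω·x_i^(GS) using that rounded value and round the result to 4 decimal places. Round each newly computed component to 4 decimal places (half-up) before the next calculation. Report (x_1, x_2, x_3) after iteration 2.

(0.7280, -0.6384, -0.5949)

Iteration 1:
  x_1: GS value = (9 - (-2)·1.0000 - (-1)·1.0000) / (4) = 3.0000;  x_1 ← (1−ω)·1.0000 + ω·3.0000 = 3.6000
  x_2: GS value = (-9 - (-3)·3.6000 - (1)·1.0000) / (7) = 0.1143;  x_2 ← (1−ω)·1.0000 + ω·0.1143 = -0.1514
  x_3: GS value = (-9 - (1.6)·3.6000 - (3.9)·-0.1514) / (6.5) = -2.1799;  x_3 ← (1−ω)·1.0000 + ω·-2.1799 = -3.1339
Iteration 2:
  x_1: GS value = (9 - (-2)·-0.1514 - (-1)·-3.1339) / (4) = 1.3908;  x_1 ← (1−ω)·3.6000 + ω·1.3908 = 0.7280
  x_2: GS value = (-9 - (-3)·0.7280 - (1)·-3.1339) / (7) = -0.5260;  x_2 ← (1−ω)·-0.1514 + ω·-0.5260 = -0.6384
  x_3: GS value = (-9 - (1.6)·0.7280 - (3.9)·-0.6384) / (6.5) = -1.1808;  x_3 ← (1−ω)·-3.1339 + ω·-1.1808 = -0.5949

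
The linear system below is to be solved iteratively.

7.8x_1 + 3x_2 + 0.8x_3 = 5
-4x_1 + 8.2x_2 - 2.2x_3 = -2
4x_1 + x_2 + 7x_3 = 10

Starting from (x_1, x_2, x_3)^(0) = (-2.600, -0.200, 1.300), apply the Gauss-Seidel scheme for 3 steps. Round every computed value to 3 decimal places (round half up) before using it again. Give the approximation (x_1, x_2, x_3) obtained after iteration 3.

(0.435, 0.284, 1.139)

Iteration 1:
  x_1 = (5 - (3)·-0.200 - (0.8)·1.300) / (7.8) = 0.585
  x_2 = (-2 - (-4)·0.585 - (-2.2)·1.300) / (8.2) = 0.390
  x_3 = (10 - (4)·0.585 - (1)·0.390) / (7) = 1.039
Iteration 2:
  x_1 = (5 - (3)·0.390 - (0.8)·1.039) / (7.8) = 0.384
  x_2 = (-2 - (-4)·0.384 - (-2.2)·1.039) / (8.2) = 0.222
  x_3 = (10 - (4)·0.384 - (1)·0.222) / (7) = 1.177
Iteration 3:
  x_1 = (5 - (3)·0.222 - (0.8)·1.177) / (7.8) = 0.435
  x_2 = (-2 - (-4)·0.435 - (-2.2)·1.177) / (8.2) = 0.284
  x_3 = (10 - (4)·0.435 - (1)·0.284) / (7) = 1.139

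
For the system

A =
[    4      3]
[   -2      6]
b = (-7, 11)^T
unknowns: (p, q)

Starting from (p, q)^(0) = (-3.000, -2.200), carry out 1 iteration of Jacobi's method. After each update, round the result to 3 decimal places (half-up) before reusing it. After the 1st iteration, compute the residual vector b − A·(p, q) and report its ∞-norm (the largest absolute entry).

9.099

Iteration 1:
  p = (-7 - (3)·-2.200) / (4) = -0.100
  q = (11 - (-2)·-3.000) / (6) = 0.833
Residual b − A·x = (-9.099, 5.802); ∞-norm = 9.099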